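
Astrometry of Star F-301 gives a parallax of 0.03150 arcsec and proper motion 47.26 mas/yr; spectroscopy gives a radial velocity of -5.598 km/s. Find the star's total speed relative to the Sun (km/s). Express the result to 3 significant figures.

9.05 km/s

d = 1/p = 1/0.03150″ = 31.746 pc.
μ = 47.26 mas/yr = 0.04726 ″/yr.
v_t = 4.740 μ d = 4.740 × 0.04726 × 31.746 = 7.1115 km/s.
v = √(v_r² + v_t²) = √((-5.598)² + 7.1115²) = √81.911 = 9.0505 km/s.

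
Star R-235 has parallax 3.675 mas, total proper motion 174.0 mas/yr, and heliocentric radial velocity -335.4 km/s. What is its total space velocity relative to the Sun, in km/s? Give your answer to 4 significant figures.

d = 1/p = 1/0.003675″ = 272.11 pc.
μ = 174.0 mas/yr = 0.1740 ″/yr.
v_t = 4.740 μ d = 4.740 × 0.1740 × 272.11 = 224.43 km/s.
v = √(v_r² + v_t²) = √((-335.4)² + 224.43²) = √162862 = 403.56 km/s.

403.6 km/s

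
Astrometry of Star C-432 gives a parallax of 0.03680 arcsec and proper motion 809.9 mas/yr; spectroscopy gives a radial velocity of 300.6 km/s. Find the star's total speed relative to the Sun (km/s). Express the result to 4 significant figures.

318.2 km/s

d = 1/p = 1/0.03680″ = 27.174 pc.
μ = 809.9 mas/yr = 0.8099 ″/yr.
v_t = 4.740 μ d = 4.740 × 0.8099 × 27.174 = 104.32 km/s.
v = √(v_r² + v_t²) = √(300.6² + 104.32²) = √101243 = 318.19 km/s.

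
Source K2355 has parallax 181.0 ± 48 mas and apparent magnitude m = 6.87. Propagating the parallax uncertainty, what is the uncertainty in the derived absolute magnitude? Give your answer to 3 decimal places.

M = m − 5 log₁₀ d + 5 = m + 5 log₁₀ p + 5, so ∂M/∂p = 5/(p ln 10).
σ_M = (5/ln 10) · (σ_p/p) = 2.1715 × 48/181.0 = 2.1715 × 0.26519 = 0.57586.

σ_M = 0.576 mag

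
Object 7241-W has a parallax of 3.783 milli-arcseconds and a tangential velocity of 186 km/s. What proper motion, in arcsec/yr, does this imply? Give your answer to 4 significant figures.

d = 1/p = 1/0.003783″ = 264.34 pc.
μ = v_t / (4.74 d) = 186 / (4.74 × 264.34) = 186 / 1253 = 0.14844 ″/yr.

0.1484 arcsec/yr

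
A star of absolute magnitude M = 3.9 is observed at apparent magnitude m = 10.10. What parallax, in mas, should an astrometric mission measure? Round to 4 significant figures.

5.754 mas

m − M = 10.10 − 3.9 = 6.20.
d = 10^((m−M)/5 + 1) = 10^2.240 = 173.78 pc.
p = 1/d = 1/173.78 = 0.0057544 arcsec = 5.7544 mas.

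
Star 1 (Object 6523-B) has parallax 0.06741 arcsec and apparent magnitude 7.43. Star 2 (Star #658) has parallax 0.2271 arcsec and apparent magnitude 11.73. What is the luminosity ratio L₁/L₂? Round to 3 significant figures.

d₁ = 1/p₁ = 1/0.06741″ = 14.835 pc; d₂ = 1/p₂ = 1/0.2271″ = 4.4033 pc.
M₁ = m₁ − 5 log₁₀ d₁ + 5 = 7.43 − 5.8564 + 5 = 6.5736.
M₂ = 11.73 − 3.2189 + 5 = 13.5111.
L₁/L₂ = 10^(0.4(M₂ − M₁)) = 10^(0.4 × 6.9375) = 10^2.77500 = 595.66.

L₁/L₂ = 596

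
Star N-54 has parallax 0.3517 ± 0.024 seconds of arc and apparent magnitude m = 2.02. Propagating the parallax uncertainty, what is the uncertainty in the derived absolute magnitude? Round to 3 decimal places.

σ_M = 0.148 mag

M = m − 5 log₁₀ d + 5 = m + 5 log₁₀ p + 5, so ∂M/∂p = 5/(p ln 10).
σ_M = (5/ln 10) · (σ_p/p) = 2.1715 × 0.024/0.3517 = 2.1715 × 0.06824 = 0.14818.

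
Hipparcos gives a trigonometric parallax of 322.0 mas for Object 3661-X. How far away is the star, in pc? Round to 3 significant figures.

p = 322.0 mas = 0.3220 arcsec.
d = 1/p = 1/0.3220 = 3.1056 pc.

3.11 pc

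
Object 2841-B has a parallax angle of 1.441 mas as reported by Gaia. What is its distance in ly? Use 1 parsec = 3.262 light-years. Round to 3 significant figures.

p = 1.441 mas = 0.001441 arcsec.
d = 1/p = 1/0.001441 = 693.96 pc.
In light-years: 693.96 × 3.262 = 2263.7 ly.

2260 ly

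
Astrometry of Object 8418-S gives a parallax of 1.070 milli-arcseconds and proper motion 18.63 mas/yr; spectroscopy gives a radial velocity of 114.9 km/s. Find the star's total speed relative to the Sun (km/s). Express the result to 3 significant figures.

d = 1/p = 1/0.001070″ = 934.58 pc.
μ = 18.63 mas/yr = 0.01863 ″/yr.
v_t = 4.740 μ d = 4.740 × 0.01863 × 934.58 = 82.529 km/s.
v = √(v_r² + v_t²) = √(114.9² + 82.529²) = √20013 = 141.47 km/s.

141 km/s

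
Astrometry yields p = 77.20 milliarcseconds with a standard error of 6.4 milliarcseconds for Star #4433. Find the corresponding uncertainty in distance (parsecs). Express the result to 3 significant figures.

1.07 pc

d = 1/p, so σ_d = σ_p / p².
σ_d = 0.00640 / (0.07720)² = 0.00640 / 0.0059598 = 1.0739 pc.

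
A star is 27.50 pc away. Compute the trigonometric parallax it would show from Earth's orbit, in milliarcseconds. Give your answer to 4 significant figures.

36.36 mas

p = 1/d = 1/27.5 = 0.036364 arcsec.
= 0.036364 × 1000 = 36.364 mas.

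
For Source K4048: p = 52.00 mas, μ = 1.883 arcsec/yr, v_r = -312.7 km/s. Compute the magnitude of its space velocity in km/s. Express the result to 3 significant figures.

d = 1/p = 1/0.05200″ = 19.231 pc.
v_t = 4.740 μ d = 4.740 × 1.883 × 19.231 = 171.64 km/s.
v = √(v_r² + v_t²) = √((-312.7)² + 171.64²) = √127242 = 356.71 km/s.

357 km/s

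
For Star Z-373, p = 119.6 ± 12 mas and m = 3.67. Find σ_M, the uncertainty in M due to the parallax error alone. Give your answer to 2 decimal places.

M = m − 5 log₁₀ d + 5 = m + 5 log₁₀ p + 5, so ∂M/∂p = 5/(p ln 10).
σ_M = (5/ln 10) · (σ_p/p) = 2.1715 × 12/119.6 = 2.1715 × 0.10033 = 0.21787.

σ_M = 0.22 mag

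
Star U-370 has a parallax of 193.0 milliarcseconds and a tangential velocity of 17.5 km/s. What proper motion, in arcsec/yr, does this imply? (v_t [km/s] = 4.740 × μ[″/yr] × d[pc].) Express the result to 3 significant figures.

0.713 arcsec/yr

d = 1/p = 1/0.1930″ = 5.1813 pc.
μ = v_t / (4.74 d) = 17.5 / (4.74 × 5.1813) = 17.5 / 24.559 = 0.71257 ″/yr.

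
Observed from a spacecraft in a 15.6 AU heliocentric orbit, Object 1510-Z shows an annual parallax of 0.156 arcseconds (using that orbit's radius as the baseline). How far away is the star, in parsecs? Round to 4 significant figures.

100.0 pc

With baseline B (in AU) and parallax p (in arcsec), d = B/p parsecs.
d = 15.6 / 0.156 = 100 pc.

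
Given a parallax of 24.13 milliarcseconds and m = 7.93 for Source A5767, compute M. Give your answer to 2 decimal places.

d = 1/p = 1/0.02413″ = 41.442 pc.
m − M = 5 log₁₀(41.442) − 5 = 8.0872 − 5 = 3.0872.
M = m − (m − M) = 7.93 − 3.0872 = 4.84.

M = 4.84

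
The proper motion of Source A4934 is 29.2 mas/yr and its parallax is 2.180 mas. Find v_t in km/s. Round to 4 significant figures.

63.49 km/s

d = 1/p = 1/0.002180″ = 458.72 pc.
μ = 29.2 mas/yr = 0.0292 ″/yr.
v_t = 4.74 × μ × d = 4.74 × 0.0292 × 458.72 = 63.491 km/s.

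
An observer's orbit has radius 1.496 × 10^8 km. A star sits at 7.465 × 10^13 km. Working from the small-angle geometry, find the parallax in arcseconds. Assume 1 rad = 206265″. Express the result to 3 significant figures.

θ ≈ B/d = (1.496 × 10^8) / (7.465 × 10^13) = 2.0040 × 10^-6 rad.
In arcseconds: 2.0040 × 10^-6 × 206265 = 0.41336″.

0.413 arcsec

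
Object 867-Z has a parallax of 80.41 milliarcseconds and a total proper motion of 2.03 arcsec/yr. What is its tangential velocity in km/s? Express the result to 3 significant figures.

120 km/s

d = 1/p = 1/0.08041″ = 12.436 pc.
v_t = 4.74 × μ × d = 4.74 × 2.03 × 12.436 = 119.66 km/s.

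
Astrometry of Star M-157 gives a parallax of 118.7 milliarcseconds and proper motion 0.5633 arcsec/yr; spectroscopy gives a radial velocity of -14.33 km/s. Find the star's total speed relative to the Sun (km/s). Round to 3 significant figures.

26.7 km/s

d = 1/p = 1/0.1187″ = 8.4246 pc.
v_t = 4.740 μ d = 4.740 × 0.5633 × 8.4246 = 22.494 km/s.
v = √(v_r² + v_t²) = √((-14.33)² + 22.494²) = √711.329 = 26.671 km/s.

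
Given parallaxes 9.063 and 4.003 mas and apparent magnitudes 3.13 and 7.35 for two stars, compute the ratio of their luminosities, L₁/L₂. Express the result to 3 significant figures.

L₁/L₂ = 9.51

d₁ = 1/p₁ = 1/0.009063″ = 110.34 pc; d₂ = 1/p₂ = 1/0.004003″ = 249.81 pc.
M₁ = m₁ − 5 log₁₀ d₁ + 5 = 3.13 − 10.2137 + 5 = -2.0837.
M₂ = 7.35 − 11.9880 + 5 = 0.3620.
L₁/L₂ = 10^(0.4(M₂ − M₁)) = 10^(0.4 × 2.4457) = 10^0.97828 = 9.5122.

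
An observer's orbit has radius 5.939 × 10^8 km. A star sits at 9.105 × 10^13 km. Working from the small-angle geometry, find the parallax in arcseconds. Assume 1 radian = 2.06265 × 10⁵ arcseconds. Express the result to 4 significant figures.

1.345 arcsec

θ ≈ B/d = (5.939 × 10^8) / (9.105 × 10^13) = 6.5228 × 10^-6 rad.
In arcseconds: 6.5228 × 10^-6 × 206265 = 1.3454″.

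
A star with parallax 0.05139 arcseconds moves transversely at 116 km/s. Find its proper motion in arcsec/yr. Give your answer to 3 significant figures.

d = 1/p = 1/0.05139″ = 19.459 pc.
μ = v_t / (4.74 d) = 116 / (4.74 × 19.459) = 116 / 92.236 = 1.2576 ″/yr.

1.26 arcsec/yr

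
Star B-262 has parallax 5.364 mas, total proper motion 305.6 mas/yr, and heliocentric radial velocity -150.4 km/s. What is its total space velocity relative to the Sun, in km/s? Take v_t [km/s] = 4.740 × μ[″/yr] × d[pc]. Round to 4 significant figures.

d = 1/p = 1/0.005364″ = 186.43 pc.
μ = 305.6 mas/yr = 0.3056 ″/yr.
v_t = 4.740 μ d = 4.740 × 0.3056 × 186.43 = 270.05 km/s.
v = √(v_r² + v_t²) = √((-150.4)² + 270.05²) = √95547.2 = 309.11 km/s.

309.1 km/s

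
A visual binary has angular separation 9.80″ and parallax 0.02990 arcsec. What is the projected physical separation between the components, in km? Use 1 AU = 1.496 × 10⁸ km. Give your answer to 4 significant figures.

4.903 × 10^10 km

d = 1/p = 1/0.02990″ = 33.445 pc.
At distance d (pc), an angle of θ arcsec spans θ·d AU: s = 9.80 × 33.445 = 327.76 AU.
= 327.76 × 1.496 × 10⁸ km = 4.9033 × 10^10 km.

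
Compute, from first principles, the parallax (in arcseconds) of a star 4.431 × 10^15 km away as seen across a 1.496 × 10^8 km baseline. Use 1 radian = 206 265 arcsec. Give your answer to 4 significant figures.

θ ≈ B/d = (1.496 × 10^8) / (4.431 × 10^15) = 3.3762 × 10^-8 rad.
In arcseconds: 3.3762 × 10^-8 × 206265 = 0.0069639″.

0.006964 arcsec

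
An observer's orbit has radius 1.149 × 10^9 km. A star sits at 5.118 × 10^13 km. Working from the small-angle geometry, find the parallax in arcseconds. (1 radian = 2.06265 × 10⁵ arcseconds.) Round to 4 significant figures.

θ ≈ B/d = (1.149 × 10^9) / (5.118 × 10^13) = 2.2450 × 10^-5 rad.
In arcseconds: 2.2450 × 10^-5 × 206265 = 4.6306″.

4.631 arcsec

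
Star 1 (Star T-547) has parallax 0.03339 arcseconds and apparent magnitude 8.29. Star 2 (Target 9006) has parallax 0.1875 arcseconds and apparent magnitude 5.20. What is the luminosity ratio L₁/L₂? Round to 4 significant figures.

d₁ = 1/p₁ = 1/0.03339″ = 29.949 pc; d₂ = 1/p₂ = 1/0.1875″ = 5.3333 pc.
M₁ = m₁ − 5 log₁₀ d₁ + 5 = 8.29 − 7.3819 + 5 = 5.9081.
M₂ = 5.20 − 3.6350 + 5 = 6.5650.
L₁/L₂ = 10^(0.4(M₂ − M₁)) = 10^(0.4 × 0.6569) = 10^0.26276 = 1.8313.

L₁/L₂ = 1.831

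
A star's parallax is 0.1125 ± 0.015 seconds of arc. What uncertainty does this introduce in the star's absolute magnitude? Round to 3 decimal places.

M = m − 5 log₁₀ d + 5 = m + 5 log₁₀ p + 5, so ∂M/∂p = 5/(p ln 10).
σ_M = (5/ln 10) · (σ_p/p) = 2.1715 × 0.015/0.1125 = 2.1715 × 0.13333 = 0.28953.

σ_M = 0.290 mag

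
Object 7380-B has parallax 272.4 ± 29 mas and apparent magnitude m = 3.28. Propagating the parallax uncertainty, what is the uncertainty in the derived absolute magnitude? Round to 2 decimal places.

σ_M = 0.23 mag

M = m − 5 log₁₀ d + 5 = m + 5 log₁₀ p + 5, so ∂M/∂p = 5/(p ln 10).
σ_M = (5/ln 10) · (σ_p/p) = 2.1715 × 29/272.4 = 2.1715 × 0.10646 = 0.23118.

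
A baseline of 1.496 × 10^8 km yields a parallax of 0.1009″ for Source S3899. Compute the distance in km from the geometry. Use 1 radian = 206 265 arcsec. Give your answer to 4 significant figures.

θ = 0.1009″ = 0.1009/206265 = 4.8918 × 10^-7 rad.
d = B/θ = (1.496 × 10^8) / (4.8918 × 10^-7) = 3.0582 × 10^14 km.

3.058 × 10^14 km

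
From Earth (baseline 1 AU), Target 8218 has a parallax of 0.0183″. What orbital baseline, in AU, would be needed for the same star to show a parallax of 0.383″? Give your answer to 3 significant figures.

20.9 AU

Parallax scales linearly with baseline: p ∝ B, so B = p_target / p_Earth × 1 AU.
B = 0.383 / 0.0183 = 20.929 AU.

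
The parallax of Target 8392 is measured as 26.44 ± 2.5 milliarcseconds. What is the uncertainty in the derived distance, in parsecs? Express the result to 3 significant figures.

3.58 pc

d = 1/p, so σ_d = σ_p / p².
σ_d = 0.00250 / (0.02644)² = 0.00250 / 0.00069907 = 3.5762 pc.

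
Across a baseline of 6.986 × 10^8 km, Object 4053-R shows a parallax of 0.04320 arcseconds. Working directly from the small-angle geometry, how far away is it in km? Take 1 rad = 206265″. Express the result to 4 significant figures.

3.336 × 10^15 km

θ = 0.04320″ = 0.04320/206265 = 2.0944 × 10^-7 rad.
d = B/θ = (6.986 × 10^8) / (2.0944 × 10^-7) = 3.3356 × 10^15 km.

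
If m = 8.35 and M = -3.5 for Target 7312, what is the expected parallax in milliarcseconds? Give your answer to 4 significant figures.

0.4266 mas

m − M = 8.35 − (-3.5) = 11.85.
d = 10^((m−M)/5 + 1) = 10^3.370 = 2344.2 pc.
p = 1/d = 1/2344.2 = 0.00042658 arcsec = 0.42658 mas.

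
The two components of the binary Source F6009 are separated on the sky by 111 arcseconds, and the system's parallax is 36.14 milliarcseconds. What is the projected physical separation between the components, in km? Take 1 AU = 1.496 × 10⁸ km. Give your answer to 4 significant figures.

d = 1/p = 1/0.03614″ = 27.67 pc.
At distance d (pc), an angle of θ arcsec spans θ·d AU: s = 111 × 27.67 = 3071.4 AU.
= 3071.4 × 1.496 × 10⁸ km = 4.5948 × 10^11 km.

4.595 × 10^11 km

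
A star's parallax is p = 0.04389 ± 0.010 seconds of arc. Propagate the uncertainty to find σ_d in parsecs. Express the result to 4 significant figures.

d = 1/p, so σ_d = σ_p / p².
σ_d = 0.0100 / (0.04389)² = 0.0100 / 0.0019263 = 5.1913 pc.

5.191 pc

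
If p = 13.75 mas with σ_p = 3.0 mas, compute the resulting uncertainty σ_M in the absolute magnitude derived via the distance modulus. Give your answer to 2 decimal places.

M = m − 5 log₁₀ d + 5 = m + 5 log₁₀ p + 5, so ∂M/∂p = 5/(p ln 10).
σ_M = (5/ln 10) · (σ_p/p) = 2.1715 × 3.0/13.75 = 2.1715 × 0.21818 = 0.47378.

σ_M = 0.47 mag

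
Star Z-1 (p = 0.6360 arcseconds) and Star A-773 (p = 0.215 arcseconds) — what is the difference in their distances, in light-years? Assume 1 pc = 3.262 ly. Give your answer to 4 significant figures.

10.04 ly

d_A = 1/0.6360″ = 1.5723 pc; d_B = 1/0.2150″ = 4.6512 pc.
|d_B − d_A| = |4.6512 − 1.5723| = 3.0789 pc = 3.0789 × 3.262 ly = 10.043 ly.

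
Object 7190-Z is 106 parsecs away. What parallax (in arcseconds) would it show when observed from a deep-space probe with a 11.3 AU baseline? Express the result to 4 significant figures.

0.1066 arcsec

p (arcsec) = B (AU) / d (pc).
p = 11.3 / 106 = 0.1066 arcsec.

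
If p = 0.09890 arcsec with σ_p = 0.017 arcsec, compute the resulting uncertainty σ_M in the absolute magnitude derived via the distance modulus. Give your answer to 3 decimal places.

M = m − 5 log₁₀ d + 5 = m + 5 log₁₀ p + 5, so ∂M/∂p = 5/(p ln 10).
σ_M = (5/ln 10) · (σ_p/p) = 2.1715 × 0.017/0.09890 = 2.1715 × 0.17189 = 0.37326.

σ_M = 0.373 mag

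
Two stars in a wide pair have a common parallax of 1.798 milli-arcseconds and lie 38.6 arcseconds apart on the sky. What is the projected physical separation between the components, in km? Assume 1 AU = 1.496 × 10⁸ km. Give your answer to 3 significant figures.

d = 1/p = 1/0.001798″ = 556.17 pc.
At distance d (pc), an angle of θ arcsec spans θ·d AU: s = 38.6 × 556.17 = 21468 AU.
= 21468 × 1.496 × 10⁸ km = 3.2116 × 10^12 km.

3.21 × 10^12 km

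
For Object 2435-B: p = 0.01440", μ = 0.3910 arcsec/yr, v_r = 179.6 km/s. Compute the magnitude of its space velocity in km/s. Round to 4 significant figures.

d = 1/p = 1/0.01440″ = 69.444 pc.
v_t = 4.740 μ d = 4.740 × 0.3910 × 69.444 = 128.7 km/s.
v = √(v_r² + v_t²) = √(179.6² + 128.7²) = √48819.9 = 220.95 km/s.

221.0 km/s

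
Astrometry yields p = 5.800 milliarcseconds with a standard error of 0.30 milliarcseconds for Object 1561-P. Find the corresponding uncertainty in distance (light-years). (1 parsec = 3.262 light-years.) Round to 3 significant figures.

29.1 ly

d = 1/p, so σ_d = σ_p / p².
σ_d = 0.000300 / (0.005800)² = 0.000300 / 0.00003364 = 8.918 pc = 8.918 × 3.262 ly = 29.091 ly.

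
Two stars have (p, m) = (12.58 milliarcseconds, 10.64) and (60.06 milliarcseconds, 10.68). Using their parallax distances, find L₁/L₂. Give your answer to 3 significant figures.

L₁/L₂ = 23.6

d₁ = 1/p₁ = 1/0.01258″ = 79.491 pc; d₂ = 1/p₂ = 1/0.06006″ = 16.65 pc.
M₁ = m₁ − 5 log₁₀ d₁ + 5 = 10.64 − 9.5016 + 5 = 6.1384.
M₂ = 10.68 − 6.1071 + 5 = 9.5729.
L₁/L₂ = 10^(0.4(M₂ − M₁)) = 10^(0.4 × 3.4345) = 10^1.37380 = 23.648.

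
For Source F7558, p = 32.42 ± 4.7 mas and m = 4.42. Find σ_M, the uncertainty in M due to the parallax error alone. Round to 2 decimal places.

σ_M = 0.31 mag

M = m − 5 log₁₀ d + 5 = m + 5 log₁₀ p + 5, so ∂M/∂p = 5/(p ln 10).
σ_M = (5/ln 10) · (σ_p/p) = 2.1715 × 4.7/32.42 = 2.1715 × 0.14497 = 0.3148.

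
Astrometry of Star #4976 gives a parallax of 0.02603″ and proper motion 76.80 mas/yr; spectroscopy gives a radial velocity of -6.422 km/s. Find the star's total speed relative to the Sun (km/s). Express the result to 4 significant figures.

d = 1/p = 1/0.02603″ = 38.417 pc.
μ = 76.80 mas/yr = 0.07680 ″/yr.
v_t = 4.740 μ d = 4.740 × 0.07680 × 38.417 = 13.985 km/s.
v = √(v_r² + v_t²) = √((-6.422)² + 13.985²) = √236.822 = 15.389 km/s.

15.39 km/s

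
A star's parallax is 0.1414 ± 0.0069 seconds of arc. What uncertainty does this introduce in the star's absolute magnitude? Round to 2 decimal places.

σ_M = 0.11 mag

M = m − 5 log₁₀ d + 5 = m + 5 log₁₀ p + 5, so ∂M/∂p = 5/(p ln 10).
σ_M = (5/ln 10) · (σ_p/p) = 2.1715 × 0.0069/0.1414 = 2.1715 × 0.048798 = 0.10596.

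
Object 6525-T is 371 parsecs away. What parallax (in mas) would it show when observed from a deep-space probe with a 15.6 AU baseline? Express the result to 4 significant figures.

p (arcsec) = B (AU) / d (pc).
p = 15.6 / 371 = 0.042049 arcsec = 42.049 mas.

42.05 mas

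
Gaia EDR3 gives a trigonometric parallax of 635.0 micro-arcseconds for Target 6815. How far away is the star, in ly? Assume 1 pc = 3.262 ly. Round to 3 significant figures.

p = 635.0 micro-arcseconds = 0.0006350 arcsec.
d = 1/p = 1/0.0006350 = 1574.8 pc.
In light-years: 1574.8 × 3.262 = 5137 ly.

5140 ly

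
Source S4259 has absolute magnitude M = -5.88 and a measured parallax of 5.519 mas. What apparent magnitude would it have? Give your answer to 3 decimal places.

d = 1/p = 1/0.005519″ = 181.19 pc.
m − M = 5 log₁₀ d − 5 = 5 log₁₀(181.19) − 5 = 11.2907 − 5 = 6.2907.
m = M + (m − M) = -5.88 + 6.2907 = 0.411.

m = 0.411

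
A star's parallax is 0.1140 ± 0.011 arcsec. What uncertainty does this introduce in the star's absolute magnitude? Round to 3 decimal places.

σ_M = 0.210 mag

M = m − 5 log₁₀ d + 5 = m + 5 log₁₀ p + 5, so ∂M/∂p = 5/(p ln 10).
σ_M = (5/ln 10) · (σ_p/p) = 2.1715 × 0.011/0.1140 = 2.1715 × 0.096491 = 0.20953.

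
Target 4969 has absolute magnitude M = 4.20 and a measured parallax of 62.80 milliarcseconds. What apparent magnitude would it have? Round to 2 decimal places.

d = 1/p = 1/0.06280″ = 15.924 pc.
m − M = 5 log₁₀ d − 5 = 5 log₁₀(15.924) − 5 = 6.0103 − 5 = 1.0103.
m = M + (m − M) = 4.20 + 1.0103 = 5.21.

m = 5.21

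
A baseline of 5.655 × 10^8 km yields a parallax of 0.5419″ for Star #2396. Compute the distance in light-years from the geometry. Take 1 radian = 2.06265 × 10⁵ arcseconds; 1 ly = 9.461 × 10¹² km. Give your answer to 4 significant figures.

θ = 0.5419″ = 0.5419/206265 = 2.6272 × 10^-6 rad.
d = B/θ = (5.655 × 10^8) / (2.6272 × 10^-6) = 2.1525 × 10^14 km = (2.1525 × 10^14) / (9.461 × 10^12) ly = 22.751 ly.

22.75 ly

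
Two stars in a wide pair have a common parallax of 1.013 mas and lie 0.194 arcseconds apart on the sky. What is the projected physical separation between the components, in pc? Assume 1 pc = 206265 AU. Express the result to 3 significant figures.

0.000928 pc

d = 1/p = 1/0.001013″ = 987.17 pc.
At distance d (pc), an angle of θ arcsec spans θ·d AU: s = 0.194 × 987.17 = 191.51 AU.
= 191.51 / 206265 = 0.00092847 pc.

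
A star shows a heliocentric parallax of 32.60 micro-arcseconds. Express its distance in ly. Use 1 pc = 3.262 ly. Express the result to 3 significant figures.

100000 ly

p = 32.60 micro-arcseconds = 0.00003260 arcsec.
d = 1/p = 1/0.00003260 = 30675 pc.
In light-years: 30675 × 3.262 = 1.0006 × 10^5 ly.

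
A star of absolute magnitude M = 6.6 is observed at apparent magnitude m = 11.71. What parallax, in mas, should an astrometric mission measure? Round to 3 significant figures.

m − M = 11.71 − 6.6 = 5.11.
d = 10^((m−M)/5 + 1) = 10^2.022 = 105.2 pc.
p = 1/d = 1/105.2 = 0.0095057 arcsec = 9.5057 mas.

9.51 mas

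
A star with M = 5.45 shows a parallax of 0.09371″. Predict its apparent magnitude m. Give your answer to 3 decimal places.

d = 1/p = 1/0.09371″ = 10.671 pc.
m − M = 5 log₁₀ d − 5 = 5 log₁₀(10.671) − 5 = 5.1410 − 5 = 0.1410.
m = M + (m − M) = 5.45 + 0.1410 = 5.591.

m = 5.591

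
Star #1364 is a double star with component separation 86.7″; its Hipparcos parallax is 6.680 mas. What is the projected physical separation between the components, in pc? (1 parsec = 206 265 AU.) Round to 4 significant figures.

0.06292 pc

d = 1/p = 1/0.006680″ = 149.7 pc.
At distance d (pc), an angle of θ arcsec spans θ·d AU: s = 86.7 × 149.7 = 12979 AU.
= 12979 / 206265 = 0.062924 pc.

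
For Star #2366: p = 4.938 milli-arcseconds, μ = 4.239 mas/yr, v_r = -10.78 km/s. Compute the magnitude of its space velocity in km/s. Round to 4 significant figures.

d = 1/p = 1/0.004938″ = 202.51 pc.
μ = 4.239 mas/yr = 0.004239 ″/yr.
v_t = 4.740 μ d = 4.740 × 0.004239 × 202.51 = 4.069 km/s.
v = √(v_r² + v_t²) = √((-10.78)² + 4.069²) = √132.765 = 11.522 km/s.

11.52 km/s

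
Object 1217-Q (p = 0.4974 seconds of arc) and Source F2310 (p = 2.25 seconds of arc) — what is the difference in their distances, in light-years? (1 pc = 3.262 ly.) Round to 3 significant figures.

5.11 ly

d_A = 1/0.4974″ = 2.0105 pc; d_B = 1/2.250″ = 0.44444 pc.
|d_B − d_A| = |0.44444 − 2.0105| = 1.5661 pc = 1.5661 × 3.262 ly = 5.1086 ly.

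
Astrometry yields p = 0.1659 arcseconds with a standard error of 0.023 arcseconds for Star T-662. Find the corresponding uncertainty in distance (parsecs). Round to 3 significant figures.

0.836 pc

d = 1/p, so σ_d = σ_p / p².
σ_d = 0.0230 / (0.1659)² = 0.0230 / 0.027523 = 0.83566 pc.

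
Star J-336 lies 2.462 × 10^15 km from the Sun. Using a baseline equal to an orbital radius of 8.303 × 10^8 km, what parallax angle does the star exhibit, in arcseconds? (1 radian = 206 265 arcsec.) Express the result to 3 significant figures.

0.0696 arcsec

θ ≈ B/d = (8.303 × 10^8) / (2.462 × 10^15) = 3.3725 × 10^-7 rad.
In arcseconds: 3.3725 × 10^-7 × 206265 = 0.069563″.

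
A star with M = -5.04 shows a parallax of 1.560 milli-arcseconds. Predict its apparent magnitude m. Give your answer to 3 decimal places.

d = 1/p = 1/0.001560″ = 641.03 pc.
m − M = 5 log₁₀ d − 5 = 5 log₁₀(641.03) − 5 = 14.0344 − 5 = 9.0344.
m = M + (m − M) = -5.04 + 9.0344 = 3.994.

m = 3.994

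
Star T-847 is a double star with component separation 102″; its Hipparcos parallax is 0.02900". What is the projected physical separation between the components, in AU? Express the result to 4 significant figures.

3517 AU

d = 1/p = 1/0.02900″ = 34.483 pc.
At distance d (pc), an angle of θ arcsec spans θ·d AU: s = 102 × 34.483 = 3517.3 AU.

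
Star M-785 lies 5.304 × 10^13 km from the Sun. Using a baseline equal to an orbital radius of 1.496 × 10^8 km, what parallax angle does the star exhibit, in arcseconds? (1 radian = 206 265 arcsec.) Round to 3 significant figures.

0.582 arcsec

θ ≈ B/d = (1.496 × 10^8) / (5.304 × 10^13) = 2.8205 × 10^-6 rad.
In arcseconds: 2.8205 × 10^-6 × 206265 = 0.58177″.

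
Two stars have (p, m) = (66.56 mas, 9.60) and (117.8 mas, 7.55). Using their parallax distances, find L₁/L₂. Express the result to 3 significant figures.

d₁ = 1/p₁ = 1/0.06656″ = 15.024 pc; d₂ = 1/p₂ = 1/0.1178″ = 8.489 pc.
M₁ = m₁ − 5 log₁₀ d₁ + 5 = 9.60 − 5.8839 + 5 = 8.7161.
M₂ = 7.55 − 4.6443 + 5 = 7.9057.
L₁/L₂ = 10^(0.4(M₂ − M₁)) = 10^(0.4 × (-0.8104)) = 10^(-0.32416) = 0.47407.

L₁/L₂ = 0.474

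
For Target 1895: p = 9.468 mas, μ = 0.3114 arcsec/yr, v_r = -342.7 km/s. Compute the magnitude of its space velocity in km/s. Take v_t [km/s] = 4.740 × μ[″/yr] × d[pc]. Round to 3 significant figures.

376 km/s

d = 1/p = 1/0.009468″ = 105.62 pc.
v_t = 4.740 μ d = 4.740 × 0.3114 × 105.62 = 155.9 km/s.
v = √(v_r² + v_t²) = √((-342.7)² + 155.9²) = √141748 = 376.49 km/s.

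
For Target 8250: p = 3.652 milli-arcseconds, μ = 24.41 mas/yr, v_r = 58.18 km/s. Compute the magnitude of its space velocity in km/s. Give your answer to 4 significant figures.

66.25 km/s

d = 1/p = 1/0.003652″ = 273.82 pc.
μ = 24.41 mas/yr = 0.02441 ″/yr.
v_t = 4.740 μ d = 4.740 × 0.02441 × 273.82 = 31.682 km/s.
v = √(v_r² + v_t²) = √(58.18² + 31.682²) = √4388.66 = 66.247 km/s.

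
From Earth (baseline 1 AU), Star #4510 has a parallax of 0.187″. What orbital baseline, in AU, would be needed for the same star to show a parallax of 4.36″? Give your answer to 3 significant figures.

Parallax scales linearly with baseline: p ∝ B, so B = p_target / p_Earth × 1 AU.
B = 4.36 / 0.187 = 23.316 AU.

23.3 AU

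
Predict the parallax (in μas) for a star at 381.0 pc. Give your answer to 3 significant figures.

p = 1/d = 1/381 = 0.0026247 arcsec.
= 0.0026247 × 10⁶ = 2624.7 μas.

2620 μas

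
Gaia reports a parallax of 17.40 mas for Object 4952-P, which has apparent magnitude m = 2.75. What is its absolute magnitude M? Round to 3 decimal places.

d = 1/p = 1/0.01740″ = 57.471 pc.
m − M = 5 log₁₀(57.471) − 5 = 8.7972 − 5 = 3.7972.
M = m − (m − M) = 2.75 − 3.7972 = -1.047.

M = -1.047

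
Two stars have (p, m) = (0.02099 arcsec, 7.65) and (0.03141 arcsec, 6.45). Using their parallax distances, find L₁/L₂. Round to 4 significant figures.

d₁ = 1/p₁ = 1/0.02099″ = 47.642 pc; d₂ = 1/p₂ = 1/0.03141″ = 31.837 pc.
M₁ = m₁ − 5 log₁₀ d₁ + 5 = 7.65 − 8.3899 + 5 = 4.2601.
M₂ = 6.45 − 7.5147 + 5 = 3.9353.
L₁/L₂ = 10^(0.4(M₂ − M₁)) = 10^(0.4 × (-0.3248)) = 10^(-0.12992) = 0.74145.

L₁/L₂ = 0.7415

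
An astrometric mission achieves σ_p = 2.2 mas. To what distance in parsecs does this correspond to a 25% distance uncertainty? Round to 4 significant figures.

σ_d/d = σ_p/p, so the condition is σ_p/p ≤ 0.25, i.e. p ≥ σ_p/0.25.
p_min = 2.2/0.25 = 8.8 mas = 0.0088 arcsec.
d_max = 1/p_min = 1/0.0088 = 113.64 pc.

113.6 pc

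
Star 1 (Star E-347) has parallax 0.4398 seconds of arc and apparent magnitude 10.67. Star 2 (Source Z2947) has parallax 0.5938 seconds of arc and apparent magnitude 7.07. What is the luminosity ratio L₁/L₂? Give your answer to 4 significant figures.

d₁ = 1/p₁ = 1/0.4398″ = 2.2738 pc; d₂ = 1/p₂ = 1/0.5938″ = 1.6841 pc.
M₁ = m₁ − 5 log₁₀ d₁ + 5 = 10.67 − 1.7838 + 5 = 13.8862.
M₂ = 7.07 − 1.1318 + 5 = 10.9382.
L₁/L₂ = 10^(0.4(M₂ − M₁)) = 10^(0.4 × (-2.9480)) = 10^(-1.17920) = 0.066191.

L₁/L₂ = 0.06619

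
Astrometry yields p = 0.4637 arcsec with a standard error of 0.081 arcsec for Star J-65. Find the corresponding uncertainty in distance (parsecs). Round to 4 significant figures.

d = 1/p, so σ_d = σ_p / p².
σ_d = 0.0810 / (0.4637)² = 0.0810 / 0.21502 = 0.37671 pc.

0.3767 pc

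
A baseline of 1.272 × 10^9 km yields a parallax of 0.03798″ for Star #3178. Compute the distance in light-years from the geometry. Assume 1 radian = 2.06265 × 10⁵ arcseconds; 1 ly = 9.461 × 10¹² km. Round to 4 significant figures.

730.2 ly

θ = 0.03798″ = 0.03798/206265 = 1.8413 × 10^-7 rad.
d = B/θ = (1.272 × 10^9) / (1.8413 × 10^-7) = 6.9082 × 10^15 km = (6.9082 × 10^15) / (9.461 × 10^12) ly = 730.18 ly.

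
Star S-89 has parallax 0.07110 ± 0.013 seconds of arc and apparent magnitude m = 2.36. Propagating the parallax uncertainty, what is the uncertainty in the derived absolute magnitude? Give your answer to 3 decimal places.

σ_M = 0.397 mag

M = m − 5 log₁₀ d + 5 = m + 5 log₁₀ p + 5, so ∂M/∂p = 5/(p ln 10).
σ_M = (5/ln 10) · (σ_p/p) = 2.1715 × 0.013/0.07110 = 2.1715 × 0.18284 = 0.39704.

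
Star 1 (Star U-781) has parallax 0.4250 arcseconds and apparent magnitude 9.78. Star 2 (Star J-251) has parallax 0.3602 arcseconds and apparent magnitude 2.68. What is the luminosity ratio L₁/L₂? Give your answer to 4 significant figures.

L₁/L₂ = 0.001038

d₁ = 1/p₁ = 1/0.4250″ = 2.3529 pc; d₂ = 1/p₂ = 1/0.3602″ = 2.7762 pc.
M₁ = m₁ − 5 log₁₀ d₁ + 5 = 9.78 − 1.8580 + 5 = 12.9220.
M₂ = 2.68 − 2.2173 + 5 = 5.4627.
L₁/L₂ = 10^(0.4(M₂ − M₁)) = 10^(0.4 × (-7.4593)) = 10^(-2.98372) = 0.0010382.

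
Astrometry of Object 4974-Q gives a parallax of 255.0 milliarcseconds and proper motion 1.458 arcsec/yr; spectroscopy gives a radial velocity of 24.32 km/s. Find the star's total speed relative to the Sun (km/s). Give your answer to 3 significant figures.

d = 1/p = 1/0.2550″ = 3.9216 pc.
v_t = 4.740 μ d = 4.740 × 1.458 × 3.9216 = 27.102 km/s.
v = √(v_r² + v_t²) = √(24.32² + 27.102²) = √1325.98 = 36.414 km/s.

36.4 km/s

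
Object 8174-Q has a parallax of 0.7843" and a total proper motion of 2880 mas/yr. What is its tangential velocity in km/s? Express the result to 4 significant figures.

d = 1/p = 1/0.7843″ = 1.275 pc.
μ = 2880 mas/yr = 2.88 ″/yr.
v_t = 4.74 × μ × d = 4.74 × 2.88 × 1.275 = 17.405 km/s.

17.41 km/s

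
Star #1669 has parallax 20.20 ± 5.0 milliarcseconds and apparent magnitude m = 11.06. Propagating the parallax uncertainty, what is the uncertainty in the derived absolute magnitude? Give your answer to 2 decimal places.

M = m − 5 log₁₀ d + 5 = m + 5 log₁₀ p + 5, so ∂M/∂p = 5/(p ln 10).
σ_M = (5/ln 10) · (σ_p/p) = 2.1715 × 5.0/20.20 = 2.1715 × 0.24752 = 0.53749.

σ_M = 0.54 mag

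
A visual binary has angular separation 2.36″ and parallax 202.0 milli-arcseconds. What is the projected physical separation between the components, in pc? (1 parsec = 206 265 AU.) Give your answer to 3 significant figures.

d = 1/p = 1/0.2020″ = 4.9505 pc.
At distance d (pc), an angle of θ arcsec spans θ·d AU: s = 2.36 × 4.9505 = 11.683 AU.
= 11.683 / 206265 = 5.6641 × 10^-5 pc.

5.66 × 10^-5 pc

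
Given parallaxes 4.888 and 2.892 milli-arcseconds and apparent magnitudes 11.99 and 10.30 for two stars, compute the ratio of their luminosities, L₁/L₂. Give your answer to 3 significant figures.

L₁/L₂ = 0.0738

d₁ = 1/p₁ = 1/0.004888″ = 204.58 pc; d₂ = 1/p₂ = 1/0.002892″ = 345.78 pc.
M₁ = m₁ − 5 log₁₀ d₁ + 5 = 11.99 − 11.5543 + 5 = 5.4357.
M₂ = 10.30 − 12.6940 + 5 = 2.6060.
L₁/L₂ = 10^(0.4(M₂ − M₁)) = 10^(0.4 × (-2.8297)) = 10^(-1.13188) = 0.073811.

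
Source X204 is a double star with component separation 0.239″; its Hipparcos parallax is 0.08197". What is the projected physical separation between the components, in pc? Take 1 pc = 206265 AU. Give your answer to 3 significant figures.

1.41 × 10^-5 pc

d = 1/p = 1/0.08197″ = 12.2 pc.
At distance d (pc), an angle of θ arcsec spans θ·d AU: s = 0.239 × 12.2 = 2.9158 AU.
= 2.9158 / 206265 = 1.4136 × 10^-5 pc.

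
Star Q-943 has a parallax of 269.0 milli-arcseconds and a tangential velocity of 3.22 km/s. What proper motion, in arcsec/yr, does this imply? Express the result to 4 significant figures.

0.1827 arcsec/yr

d = 1/p = 1/0.2690″ = 3.7175 pc.
μ = v_t / (4.74 d) = 3.22 / (4.74 × 3.7175) = 3.22 / 17.621 = 0.18274 ″/yr.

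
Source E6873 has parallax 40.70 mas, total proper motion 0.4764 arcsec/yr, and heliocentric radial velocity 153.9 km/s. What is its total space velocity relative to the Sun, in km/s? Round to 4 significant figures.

163.6 km/s

d = 1/p = 1/0.04070″ = 24.57 pc.
v_t = 4.740 μ d = 4.740 × 0.4764 × 24.57 = 55.482 km/s.
v = √(v_r² + v_t²) = √(153.9² + 55.482²) = √26763.5 = 163.6 km/s.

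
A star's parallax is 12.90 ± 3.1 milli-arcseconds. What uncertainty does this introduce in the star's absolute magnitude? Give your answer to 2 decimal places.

σ_M = 0.52 mag

M = m − 5 log₁₀ d + 5 = m + 5 log₁₀ p + 5, so ∂M/∂p = 5/(p ln 10).
σ_M = (5/ln 10) · (σ_p/p) = 2.1715 × 3.1/12.90 = 2.1715 × 0.24031 = 0.52183.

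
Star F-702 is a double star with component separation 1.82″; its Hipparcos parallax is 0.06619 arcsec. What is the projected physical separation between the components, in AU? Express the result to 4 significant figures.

27.50 AU

d = 1/p = 1/0.06619″ = 15.108 pc.
At distance d (pc), an angle of θ arcsec spans θ·d AU: s = 1.82 × 15.108 = 27.497 AU.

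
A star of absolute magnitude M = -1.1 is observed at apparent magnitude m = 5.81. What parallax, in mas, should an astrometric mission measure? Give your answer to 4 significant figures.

4.150 mas

m − M = 5.81 − (-1.1) = 6.91.
d = 10^((m−M)/5 + 1) = 10^2.382 = 240.99 pc.
p = 1/d = 1/240.99 = 0.0041495 arcsec = 4.1495 mas.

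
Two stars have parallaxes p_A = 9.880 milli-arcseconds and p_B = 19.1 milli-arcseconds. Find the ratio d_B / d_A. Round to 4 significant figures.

0.5173

Since d = 1/p, d_B/d_A = p_A/p_B.
= 9.880 / 19.1 = 0.51728.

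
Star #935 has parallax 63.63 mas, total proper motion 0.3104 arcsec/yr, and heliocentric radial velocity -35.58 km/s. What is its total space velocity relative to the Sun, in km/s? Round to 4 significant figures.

42.43 km/s

d = 1/p = 1/0.06363″ = 15.716 pc.
v_t = 4.740 μ d = 4.740 × 0.3104 × 15.716 = 23.123 km/s.
v = √(v_r² + v_t²) = √((-35.58)² + 23.123²) = √1800.61 = 42.434 km/s.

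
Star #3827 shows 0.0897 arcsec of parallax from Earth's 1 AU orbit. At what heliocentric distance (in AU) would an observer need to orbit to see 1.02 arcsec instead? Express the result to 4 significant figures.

11.37 AU

Parallax scales linearly with baseline: p ∝ B, so B = p_target / p_Earth × 1 AU.
B = 1.02 / 0.0897 = 11.371 AU.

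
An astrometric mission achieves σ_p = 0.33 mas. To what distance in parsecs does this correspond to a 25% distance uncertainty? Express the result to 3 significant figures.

758 pc

σ_d/d = σ_p/p, so the condition is σ_p/p ≤ 0.25, i.e. p ≥ σ_p/0.25.
p_min = 0.33/0.25 = 1.32 mas = 0.00132 arcsec.
d_max = 1/p_min = 1/0.00132 = 757.58 pc.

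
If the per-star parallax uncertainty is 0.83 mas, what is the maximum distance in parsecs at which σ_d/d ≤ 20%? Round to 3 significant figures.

σ_d/d = σ_p/p, so the condition is σ_p/p ≤ 0.20, i.e. p ≥ σ_p/0.20.
p_min = 0.83/0.20 = 4.15 mas = 0.00415 arcsec.
d_max = 1/p_min = 1/0.00415 = 240.96 pc.

241 pc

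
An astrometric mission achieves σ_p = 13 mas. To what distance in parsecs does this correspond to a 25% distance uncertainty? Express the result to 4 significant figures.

σ_d/d = σ_p/p, so the condition is σ_p/p ≤ 0.25, i.e. p ≥ σ_p/0.25.
p_min = 13/0.25 = 52 mas = 0.052 arcsec.
d_max = 1/p_min = 1/0.052 = 19.231 pc.

19.23 pc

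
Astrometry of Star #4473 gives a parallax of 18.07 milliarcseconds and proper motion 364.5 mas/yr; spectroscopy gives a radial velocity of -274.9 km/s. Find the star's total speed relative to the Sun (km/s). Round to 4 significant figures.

d = 1/p = 1/0.01807″ = 55.34 pc.
μ = 364.5 mas/yr = 0.3645 ″/yr.
v_t = 4.740 μ d = 4.740 × 0.3645 × 55.34 = 95.613 km/s.
v = √(v_r² + v_t²) = √((-274.9)² + 95.613²) = √84711.9 = 291.05 km/s.

291.1 km/s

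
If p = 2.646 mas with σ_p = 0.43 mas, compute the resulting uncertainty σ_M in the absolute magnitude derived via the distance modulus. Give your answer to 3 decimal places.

σ_M = 0.353 mag

M = m − 5 log₁₀ d + 5 = m + 5 log₁₀ p + 5, so ∂M/∂p = 5/(p ln 10).
σ_M = (5/ln 10) · (σ_p/p) = 2.1715 × 0.43/2.646 = 2.1715 × 0.16251 = 0.35289.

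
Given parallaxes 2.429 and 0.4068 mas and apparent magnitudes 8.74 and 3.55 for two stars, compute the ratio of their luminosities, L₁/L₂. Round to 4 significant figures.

L₁/L₂ = 0.0002355

d₁ = 1/p₁ = 1/0.002429″ = 411.69 pc; d₂ = 1/p₂ = 1/0.0004068″ = 2458.2 pc.
M₁ = m₁ − 5 log₁₀ d₁ + 5 = 8.74 − 13.0729 + 5 = 0.6671.
M₂ = 3.55 − 16.9531 + 5 = -8.4031.
L₁/L₂ = 10^(0.4(M₂ − M₁)) = 10^(0.4 × (-9.0702)) = 10^(-3.62808) = 0.00023546.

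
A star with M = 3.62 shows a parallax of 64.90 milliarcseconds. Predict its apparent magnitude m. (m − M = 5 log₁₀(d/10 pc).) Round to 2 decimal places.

d = 1/p = 1/0.06490″ = 15.408 pc.
m − M = 5 log₁₀ d − 5 = 5 log₁₀(15.408) − 5 = 5.9387 − 5 = 0.9387.
m = M + (m − M) = 3.62 + 0.9387 = 4.56.

m = 4.56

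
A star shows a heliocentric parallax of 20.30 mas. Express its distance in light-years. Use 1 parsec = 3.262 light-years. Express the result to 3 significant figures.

p = 20.30 mas = 0.02030 arcsec.
d = 1/p = 1/0.02030 = 49.261 pc.
In light-years: 49.261 × 3.262 = 160.69 ly.

161 light years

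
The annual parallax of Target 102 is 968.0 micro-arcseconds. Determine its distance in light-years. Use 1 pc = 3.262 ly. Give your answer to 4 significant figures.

3370 light years

p = 968.0 micro-arcseconds = 0.0009680 arcsec.
d = 1/p = 1/0.0009680 = 1033.1 pc.
In light-years: 1033.1 × 3.262 = 3370 ly.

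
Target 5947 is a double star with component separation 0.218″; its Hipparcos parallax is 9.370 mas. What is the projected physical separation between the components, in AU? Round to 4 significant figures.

d = 1/p = 1/0.009370″ = 106.72 pc.
At distance d (pc), an angle of θ arcsec spans θ·d AU: s = 0.218 × 106.72 = 23.265 AU.

23.27 AU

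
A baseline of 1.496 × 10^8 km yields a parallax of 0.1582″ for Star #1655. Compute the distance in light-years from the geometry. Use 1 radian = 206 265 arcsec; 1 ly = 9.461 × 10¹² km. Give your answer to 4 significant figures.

θ = 0.1582″ = 0.1582/206265 = 7.6697 × 10^-7 rad.
d = B/θ = (1.496 × 10^8) / (7.6697 × 10^-7) = 1.9505 × 10^14 km = (1.9505 × 10^14) / (9.461 × 10^12) ly = 20.616 ly.

20.62 ly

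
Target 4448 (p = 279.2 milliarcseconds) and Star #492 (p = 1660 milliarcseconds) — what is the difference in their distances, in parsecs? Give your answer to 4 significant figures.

d_A = 1/0.2792″ = 3.5817 pc; d_B = 1/1.660″ = 0.60241 pc.
|d_B − d_A| = |0.60241 − 3.5817| = 2.9793 pc.

2.979 pc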